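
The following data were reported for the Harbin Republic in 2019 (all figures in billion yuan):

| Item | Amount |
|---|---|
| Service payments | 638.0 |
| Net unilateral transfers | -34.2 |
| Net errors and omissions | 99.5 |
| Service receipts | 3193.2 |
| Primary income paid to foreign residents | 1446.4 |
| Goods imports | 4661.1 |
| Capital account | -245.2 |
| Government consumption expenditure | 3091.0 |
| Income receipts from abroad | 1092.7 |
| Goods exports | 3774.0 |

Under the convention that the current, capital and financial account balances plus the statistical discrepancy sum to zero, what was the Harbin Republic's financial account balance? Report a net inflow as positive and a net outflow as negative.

Goods balance = 3774.0 - 4661.1 = -887.1
Services balance = 3193.2 - 638.0 = 2555.2
Trade balance (goods + services) = -887.1 + 2555.2 = 1668.1
Net primary income = 1092.7 - 1446.4 = -353.7
Net secondary income = -34.2
Current account = 1668.1 + (-353.7) + (-34.2) = 1280.2
Financial account = -(1280.2 + (-245.2) + 99.5) = -1134.5

-1134.5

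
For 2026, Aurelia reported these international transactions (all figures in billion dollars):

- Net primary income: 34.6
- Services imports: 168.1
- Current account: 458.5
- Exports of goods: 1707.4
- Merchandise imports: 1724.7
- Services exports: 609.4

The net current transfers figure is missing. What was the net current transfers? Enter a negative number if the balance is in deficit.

-0.1

Current account = goods balance + services balance + net primary income + net secondary income
Sum of the known components = 458.6
Net current transfers = CA - (known components) = 458.5 - 458.6 = -0.1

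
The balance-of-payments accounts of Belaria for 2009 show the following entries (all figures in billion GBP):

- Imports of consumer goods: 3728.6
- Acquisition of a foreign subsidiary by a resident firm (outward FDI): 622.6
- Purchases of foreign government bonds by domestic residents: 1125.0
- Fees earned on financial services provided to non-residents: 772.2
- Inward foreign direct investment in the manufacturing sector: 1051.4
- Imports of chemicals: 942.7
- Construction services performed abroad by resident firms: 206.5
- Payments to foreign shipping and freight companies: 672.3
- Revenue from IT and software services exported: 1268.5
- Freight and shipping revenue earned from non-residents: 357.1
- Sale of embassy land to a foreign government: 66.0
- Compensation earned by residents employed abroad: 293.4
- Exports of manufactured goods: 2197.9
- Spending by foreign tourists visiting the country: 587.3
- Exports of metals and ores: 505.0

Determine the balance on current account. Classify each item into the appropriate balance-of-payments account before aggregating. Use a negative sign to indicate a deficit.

Goods: 505.0 - 942.7 + 2197.9 - 3728.6 = -1968.4
Services: 206.5 + 1268.5 + 772.2 + 587.3 + 357.1 - 672.3 = 2519.3
Primary income: 293.4
Current account = (-1968.4) + 2519.3 + 293.4 = 844.3
(Excluded from the current account — financial account: acquisition of a foreign subsidiary by a resident firm (outward FDI) 622.6, purchases of foreign government bonds by domestic residents 1125.0, inward foreign direct investment in the manufacturing sector 1051.4; capital account: sale of embassy land to a foreign government 66.0.)

844.3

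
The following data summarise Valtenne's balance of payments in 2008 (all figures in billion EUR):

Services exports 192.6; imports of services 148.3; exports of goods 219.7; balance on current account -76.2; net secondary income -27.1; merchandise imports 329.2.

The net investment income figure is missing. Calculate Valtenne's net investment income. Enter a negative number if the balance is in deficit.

Current account = goods balance + services balance + net primary income + net secondary income
Sum of the known components = -92.3
Net investment income = CA - (known components) = -76.2 - (-92.3) = 16.1

16.1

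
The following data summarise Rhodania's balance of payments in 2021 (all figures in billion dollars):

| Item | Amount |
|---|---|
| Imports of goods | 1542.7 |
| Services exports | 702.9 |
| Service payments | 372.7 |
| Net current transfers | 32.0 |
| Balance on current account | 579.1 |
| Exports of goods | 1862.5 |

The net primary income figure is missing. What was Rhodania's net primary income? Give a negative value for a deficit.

-102.9

Current account = goods balance + services balance + net primary income + net secondary income
Sum of the known components = 682.0
Net primary income = CA - (known components) = 579.1 - 682.0 = -102.9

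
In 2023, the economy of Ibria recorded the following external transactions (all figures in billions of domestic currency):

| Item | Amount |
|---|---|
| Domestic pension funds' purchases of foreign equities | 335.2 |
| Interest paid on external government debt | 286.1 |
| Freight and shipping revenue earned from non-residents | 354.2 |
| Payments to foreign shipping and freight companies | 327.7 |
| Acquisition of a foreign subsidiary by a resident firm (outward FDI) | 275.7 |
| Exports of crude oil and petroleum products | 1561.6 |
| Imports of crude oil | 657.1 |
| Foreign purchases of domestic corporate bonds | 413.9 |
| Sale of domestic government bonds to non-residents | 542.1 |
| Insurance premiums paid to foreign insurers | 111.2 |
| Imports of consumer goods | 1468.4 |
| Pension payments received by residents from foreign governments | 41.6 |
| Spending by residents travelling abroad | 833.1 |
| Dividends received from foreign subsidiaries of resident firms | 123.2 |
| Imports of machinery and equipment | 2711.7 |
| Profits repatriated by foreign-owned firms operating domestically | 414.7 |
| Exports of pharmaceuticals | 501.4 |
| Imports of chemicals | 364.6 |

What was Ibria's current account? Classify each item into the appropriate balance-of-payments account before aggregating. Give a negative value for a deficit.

-4592.6

Goods: 1561.6 + 501.4 - 1468.4 - 657.1 - 364.6 - 2711.7 = -3138.8
Services: -111.2 - 327.7 + 354.2 - 833.1 = -917.8
Primary income: -414.7 + 123.2 - 286.1 = -577.6
Secondary income: 41.6
Current account = (-3138.8) + (-917.8) + (-577.6) + 41.6 = -4592.6
(Excluded from the current account — financial account: domestic pension funds' purchases of foreign equities 335.2, acquisition of a foreign subsidiary by a resident firm (outward FDI) 275.7, foreign purchases of domestic corporate bonds 413.9, sale of domestic government bonds to non-residents 542.1.)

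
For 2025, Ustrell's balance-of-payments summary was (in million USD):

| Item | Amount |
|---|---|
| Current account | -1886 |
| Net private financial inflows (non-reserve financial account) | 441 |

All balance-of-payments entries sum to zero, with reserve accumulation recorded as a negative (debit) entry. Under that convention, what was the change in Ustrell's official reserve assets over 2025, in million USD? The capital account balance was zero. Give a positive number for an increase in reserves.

-1445

Official reserve transactions balance = -((-1886) + 441) = 1445
An accumulation of reserves is recorded as a debit (negative entry), so the change in the stock of reserves is the negative of that balance.
Change in official reserves = -(1445) = -1445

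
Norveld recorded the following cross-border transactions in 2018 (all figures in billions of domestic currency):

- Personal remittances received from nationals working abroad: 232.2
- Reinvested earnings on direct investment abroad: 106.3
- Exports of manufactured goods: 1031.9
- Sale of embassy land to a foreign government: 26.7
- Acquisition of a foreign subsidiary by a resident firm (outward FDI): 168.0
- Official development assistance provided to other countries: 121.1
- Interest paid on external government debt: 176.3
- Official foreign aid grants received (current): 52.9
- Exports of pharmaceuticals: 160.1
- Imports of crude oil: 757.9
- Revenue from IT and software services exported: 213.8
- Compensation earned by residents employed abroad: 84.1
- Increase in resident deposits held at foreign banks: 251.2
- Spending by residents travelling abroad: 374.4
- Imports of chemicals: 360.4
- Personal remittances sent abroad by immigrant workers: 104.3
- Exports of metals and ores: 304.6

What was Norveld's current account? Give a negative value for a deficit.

291.5

Goods: 1031.9 - 757.9 + 304.6 + 160.1 - 360.4 = 378.3
Services: -374.4 + 213.8 = -160.6
Primary income: 84.1 + 106.3 - 176.3 = 14.1
Secondary income: 52.9 + 232.2 - 121.1 - 104.3 = 59.7
Current account = 378.3 + (-160.6) + 14.1 + 59.7 = 291.5
(Excluded from the current account — capital account: sale of embassy land to a foreign government 26.7; financial account: acquisition of a foreign subsidiary by a resident firm (outward FDI) 168.0, increase in resident deposits held at foreign banks 251.2.)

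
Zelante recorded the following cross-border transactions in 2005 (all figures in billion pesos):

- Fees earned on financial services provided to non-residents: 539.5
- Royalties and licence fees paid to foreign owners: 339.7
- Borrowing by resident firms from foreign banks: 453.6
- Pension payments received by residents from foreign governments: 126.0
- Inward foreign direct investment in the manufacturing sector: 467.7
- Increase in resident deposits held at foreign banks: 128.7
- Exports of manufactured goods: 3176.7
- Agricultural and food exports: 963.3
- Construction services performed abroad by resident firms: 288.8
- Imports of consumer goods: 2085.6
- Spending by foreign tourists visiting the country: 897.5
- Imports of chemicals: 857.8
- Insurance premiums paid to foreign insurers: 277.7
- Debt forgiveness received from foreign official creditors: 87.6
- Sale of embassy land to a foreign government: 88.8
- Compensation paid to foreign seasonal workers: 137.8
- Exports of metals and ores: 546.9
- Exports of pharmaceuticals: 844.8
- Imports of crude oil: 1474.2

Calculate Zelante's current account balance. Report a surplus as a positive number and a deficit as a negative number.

Goods: -2085.6 + 963.3 - 857.8 + 844.8 - 1474.2 + 3176.7 + 546.9 = 1114.1
Services: 539.5 + 288.8 - 277.7 - 339.7 + 897.5 = 1108.4
Primary income: -137.8
Secondary income: 126.0
Current account = 1114.1 + 1108.4 + (-137.8) + 126.0 = 2210.7
(Excluded from the current account — financial account: borrowing by resident firms from foreign banks 453.6, inward foreign direct investment in the manufacturing sector 467.7, increase in resident deposits held at foreign banks 128.7; capital account: debt forgiveness received from foreign official creditors 87.6, sale of embassy land to a foreign government 88.8.)

2210.7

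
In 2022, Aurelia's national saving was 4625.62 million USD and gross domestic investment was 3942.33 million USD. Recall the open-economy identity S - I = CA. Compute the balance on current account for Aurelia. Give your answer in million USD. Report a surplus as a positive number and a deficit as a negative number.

S - I = CA (net lending to the rest of the world).
CA = S - I = 4625.62 - 3942.33 = 683.29

683.29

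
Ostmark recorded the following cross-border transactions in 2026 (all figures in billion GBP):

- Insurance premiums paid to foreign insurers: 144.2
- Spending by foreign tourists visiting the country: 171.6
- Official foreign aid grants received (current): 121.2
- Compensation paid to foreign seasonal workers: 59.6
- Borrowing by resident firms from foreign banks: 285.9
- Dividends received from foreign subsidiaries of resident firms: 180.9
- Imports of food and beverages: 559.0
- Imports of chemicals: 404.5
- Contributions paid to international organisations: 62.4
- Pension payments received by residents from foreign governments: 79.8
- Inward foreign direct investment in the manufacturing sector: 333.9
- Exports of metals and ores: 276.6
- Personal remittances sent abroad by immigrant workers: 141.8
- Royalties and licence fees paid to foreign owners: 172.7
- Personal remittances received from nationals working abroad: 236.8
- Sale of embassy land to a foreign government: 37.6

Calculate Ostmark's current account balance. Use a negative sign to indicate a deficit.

Goods: -559.0 - 404.5 + 276.6 = -686.9
Services: -144.2 + 171.6 - 172.7 = -145.3
Primary income: 180.9 - 59.6 = 121.3
Secondary income: -62.4 + 121.2 + 79.8 - 141.8 + 236.8 = 233.6
Current account = (-686.9) + (-145.3) + 121.3 + 233.6 = -477.3
(Excluded from the current account — financial account: borrowing by resident firms from foreign banks 285.9, inward foreign direct investment in the manufacturing sector 333.9; capital account: sale of embassy land to a foreign government 37.6.)

-477.3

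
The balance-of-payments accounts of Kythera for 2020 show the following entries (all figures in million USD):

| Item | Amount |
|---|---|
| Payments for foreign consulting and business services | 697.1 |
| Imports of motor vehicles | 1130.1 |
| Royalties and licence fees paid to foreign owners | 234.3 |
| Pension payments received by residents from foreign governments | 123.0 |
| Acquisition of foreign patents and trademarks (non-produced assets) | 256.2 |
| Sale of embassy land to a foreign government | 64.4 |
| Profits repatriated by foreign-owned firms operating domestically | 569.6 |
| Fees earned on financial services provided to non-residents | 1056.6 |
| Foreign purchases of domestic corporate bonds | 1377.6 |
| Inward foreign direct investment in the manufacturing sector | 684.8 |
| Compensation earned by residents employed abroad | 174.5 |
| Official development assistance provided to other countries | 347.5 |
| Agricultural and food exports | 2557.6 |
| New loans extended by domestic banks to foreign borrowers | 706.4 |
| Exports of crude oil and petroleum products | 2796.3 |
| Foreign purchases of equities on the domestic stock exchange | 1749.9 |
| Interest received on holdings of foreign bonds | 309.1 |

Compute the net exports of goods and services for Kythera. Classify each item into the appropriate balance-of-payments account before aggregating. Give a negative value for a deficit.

4349.0

Goods: 2796.3 - 1130.1 + 2557.6 = 4223.8
Services: -697.1 - 234.3 + 1056.6 = 125.2
Trade balance = 4223.8 + 125.2 = 4349.0
(Excluded from the trade balance — secondary income: pension payments received by residents from foreign governments 123.0, official development assistance provided to other countries 347.5; capital account: acquisition of foreign patents and trademarks (non-produced assets) 256.2, sale of embassy land to a foreign government 64.4; primary income: profits repatriated by foreign-owned firms operating domestically 569.6, compensation earned by residents employed abroad 174.5, interest received on holdings of foreign bonds 309.1; financial account: foreign purchases of domestic corporate bonds 1377.6, inward foreign direct investment in the manufacturing sector 684.8, new loans extended by domestic banks to foreign borrowers 706.4, foreign purchases of equities on the domestic stock exchange 1749.9.)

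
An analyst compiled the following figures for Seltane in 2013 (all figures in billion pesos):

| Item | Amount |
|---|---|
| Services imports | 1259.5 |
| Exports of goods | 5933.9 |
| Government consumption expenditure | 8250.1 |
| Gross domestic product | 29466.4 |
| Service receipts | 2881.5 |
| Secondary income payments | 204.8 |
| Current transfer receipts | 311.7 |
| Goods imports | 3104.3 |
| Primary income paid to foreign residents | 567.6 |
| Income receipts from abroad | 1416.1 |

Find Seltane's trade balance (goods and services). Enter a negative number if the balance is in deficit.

4451.6

Goods balance = 5933.9 - 3104.3 = 2829.6
Services balance = 2881.5 - 1259.5 = 1622.0
Trade balance (goods + services) = 2829.6 + 1622.0 = 4451.6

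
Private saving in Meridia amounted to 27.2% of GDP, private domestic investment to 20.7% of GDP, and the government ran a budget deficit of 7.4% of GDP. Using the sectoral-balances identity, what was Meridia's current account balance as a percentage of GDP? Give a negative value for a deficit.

By the sectoral-balances identity, CA = (S_private - I) + (T - G).
Private balance = 27.2 - 20.7 = 6.5
Government balance (T - G) = -7.4
CA = 6.5 + (-7.4) = -0.9

-0.9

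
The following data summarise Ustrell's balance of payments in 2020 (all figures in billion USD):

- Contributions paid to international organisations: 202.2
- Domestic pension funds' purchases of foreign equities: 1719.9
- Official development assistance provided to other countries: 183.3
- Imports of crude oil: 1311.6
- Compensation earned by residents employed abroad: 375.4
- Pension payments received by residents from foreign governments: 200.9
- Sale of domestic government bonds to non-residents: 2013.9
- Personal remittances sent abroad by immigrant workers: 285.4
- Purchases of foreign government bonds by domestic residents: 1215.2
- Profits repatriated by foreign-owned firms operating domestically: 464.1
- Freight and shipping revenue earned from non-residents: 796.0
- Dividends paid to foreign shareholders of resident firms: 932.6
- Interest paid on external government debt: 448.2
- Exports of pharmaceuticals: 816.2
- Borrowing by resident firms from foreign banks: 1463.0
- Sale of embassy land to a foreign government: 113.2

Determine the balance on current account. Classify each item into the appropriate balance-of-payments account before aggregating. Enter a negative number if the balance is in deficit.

-1638.9

Goods: 816.2 - 1311.6 = -495.4
Services: 796.0
Primary income: -448.2 + 375.4 - 932.6 - 464.1 = -1469.5
Secondary income: 200.9 - 183.3 - 202.2 - 285.4 = -470.0
Current account = (-495.4) + 796.0 + (-1469.5) + (-470.0) = -1638.9
(Excluded from the current account — financial account: domestic pension funds' purchases of foreign equities 1719.9, sale of domestic government bonds to non-residents 2013.9, purchases of foreign government bonds by domestic residents 1215.2, borrowing by resident firms from foreign banks 1463.0; capital account: sale of embassy land to a foreign government 113.2.)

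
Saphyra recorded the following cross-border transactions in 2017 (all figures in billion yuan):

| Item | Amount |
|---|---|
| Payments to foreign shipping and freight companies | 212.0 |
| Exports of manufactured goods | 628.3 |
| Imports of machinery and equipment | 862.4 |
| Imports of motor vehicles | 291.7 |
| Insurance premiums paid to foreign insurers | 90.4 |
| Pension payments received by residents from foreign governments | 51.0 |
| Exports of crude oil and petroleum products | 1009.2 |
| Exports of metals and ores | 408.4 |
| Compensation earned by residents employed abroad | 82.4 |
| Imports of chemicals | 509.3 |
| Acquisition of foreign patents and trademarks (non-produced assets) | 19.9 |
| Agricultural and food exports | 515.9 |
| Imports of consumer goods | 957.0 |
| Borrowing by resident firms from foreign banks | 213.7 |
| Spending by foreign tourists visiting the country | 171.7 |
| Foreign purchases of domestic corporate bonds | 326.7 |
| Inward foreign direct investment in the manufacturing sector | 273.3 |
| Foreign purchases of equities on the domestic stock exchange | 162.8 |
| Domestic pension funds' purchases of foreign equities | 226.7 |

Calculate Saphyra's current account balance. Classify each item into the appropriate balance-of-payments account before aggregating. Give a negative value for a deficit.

Goods: -509.3 - 862.4 + 408.4 + 515.9 - 291.7 + 1009.2 - 957.0 + 628.3 = -58.6
Services: -212.0 - 90.4 + 171.7 = -130.7
Primary income: 82.4
Secondary income: 51.0
Current account = (-58.6) + (-130.7) + 82.4 + 51.0 = -55.9
(Excluded from the current account — capital account: acquisition of foreign patents and trademarks (non-produced assets) 19.9; financial account: borrowing by resident firms from foreign banks 213.7, foreign purchases of domestic corporate bonds 326.7, inward foreign direct investment in the manufacturing sector 273.3, foreign purchases of equities on the domestic stock exchange 162.8, domestic pension funds' purchases of foreign equities 226.7.)

-55.9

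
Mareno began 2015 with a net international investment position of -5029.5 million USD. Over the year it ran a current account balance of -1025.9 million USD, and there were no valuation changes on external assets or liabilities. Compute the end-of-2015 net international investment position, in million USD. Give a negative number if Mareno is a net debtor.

-6055.4

With no valuation effects, change in NIIP = current account = -1025.9
End-of-year NIIP = -5029.5 + (-1025.9) = -6055.4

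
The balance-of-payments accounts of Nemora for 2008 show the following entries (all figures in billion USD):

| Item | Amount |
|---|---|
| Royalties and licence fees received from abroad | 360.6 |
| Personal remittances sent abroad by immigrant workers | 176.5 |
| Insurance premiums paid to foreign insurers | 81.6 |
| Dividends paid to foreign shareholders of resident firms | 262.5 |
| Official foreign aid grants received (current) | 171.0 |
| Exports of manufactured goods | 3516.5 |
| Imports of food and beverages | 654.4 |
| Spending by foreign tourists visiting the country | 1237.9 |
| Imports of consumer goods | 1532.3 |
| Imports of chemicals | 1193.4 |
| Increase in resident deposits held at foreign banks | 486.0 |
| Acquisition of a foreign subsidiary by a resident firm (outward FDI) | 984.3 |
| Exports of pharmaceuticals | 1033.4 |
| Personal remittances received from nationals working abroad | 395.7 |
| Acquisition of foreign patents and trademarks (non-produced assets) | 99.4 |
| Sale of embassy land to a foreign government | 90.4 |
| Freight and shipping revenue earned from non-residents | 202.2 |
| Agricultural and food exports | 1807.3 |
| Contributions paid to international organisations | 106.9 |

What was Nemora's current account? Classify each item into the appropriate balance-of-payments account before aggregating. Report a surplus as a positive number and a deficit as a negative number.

4717.0

Goods: -1193.4 + 3516.5 + 1033.4 - 1532.3 - 654.4 + 1807.3 = 2977.1
Services: -81.6 + 1237.9 + 202.2 + 360.6 = 1719.1
Primary income: -262.5
Secondary income: 171.0 - 176.5 - 106.9 + 395.7 = 283.3
Current account = 2977.1 + 1719.1 + (-262.5) + 283.3 = 4717.0
(Excluded from the current account — financial account: increase in resident deposits held at foreign banks 486.0, acquisition of a foreign subsidiary by a resident firm (outward FDI) 984.3; capital account: acquisition of foreign patents and trademarks (non-produced assets) 99.4, sale of embassy land to a foreign government 90.4.)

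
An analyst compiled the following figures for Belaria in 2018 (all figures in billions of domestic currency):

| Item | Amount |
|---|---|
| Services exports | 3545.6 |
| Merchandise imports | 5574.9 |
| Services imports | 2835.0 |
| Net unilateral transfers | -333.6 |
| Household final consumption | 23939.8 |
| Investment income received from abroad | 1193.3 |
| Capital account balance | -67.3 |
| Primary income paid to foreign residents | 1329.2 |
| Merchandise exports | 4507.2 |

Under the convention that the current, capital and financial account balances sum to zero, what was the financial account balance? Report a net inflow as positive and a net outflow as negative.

893.9

Goods balance = 4507.2 - 5574.9 = -1067.7
Services balance = 3545.6 - 2835.0 = 710.6
Trade balance (goods + services) = -1067.7 + 710.6 = -357.1
Net primary income = 1193.3 - 1329.2 = -135.9
Net secondary income = -333.6
Current account = -357.1 + (-135.9) + (-333.6) = -826.6
Financial account = -(-826.6 + (-67.3)) = 893.9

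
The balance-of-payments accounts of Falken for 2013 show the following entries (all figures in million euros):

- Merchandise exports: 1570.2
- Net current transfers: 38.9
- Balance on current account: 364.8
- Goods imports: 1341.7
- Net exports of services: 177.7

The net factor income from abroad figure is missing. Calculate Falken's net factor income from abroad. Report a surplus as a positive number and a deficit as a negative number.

Current account = goods balance + services balance + net primary income + net secondary income
Sum of the known components = 445.1
Net factor income from abroad = CA - (known components) = 364.8 - 445.1 = -80.3

-80.3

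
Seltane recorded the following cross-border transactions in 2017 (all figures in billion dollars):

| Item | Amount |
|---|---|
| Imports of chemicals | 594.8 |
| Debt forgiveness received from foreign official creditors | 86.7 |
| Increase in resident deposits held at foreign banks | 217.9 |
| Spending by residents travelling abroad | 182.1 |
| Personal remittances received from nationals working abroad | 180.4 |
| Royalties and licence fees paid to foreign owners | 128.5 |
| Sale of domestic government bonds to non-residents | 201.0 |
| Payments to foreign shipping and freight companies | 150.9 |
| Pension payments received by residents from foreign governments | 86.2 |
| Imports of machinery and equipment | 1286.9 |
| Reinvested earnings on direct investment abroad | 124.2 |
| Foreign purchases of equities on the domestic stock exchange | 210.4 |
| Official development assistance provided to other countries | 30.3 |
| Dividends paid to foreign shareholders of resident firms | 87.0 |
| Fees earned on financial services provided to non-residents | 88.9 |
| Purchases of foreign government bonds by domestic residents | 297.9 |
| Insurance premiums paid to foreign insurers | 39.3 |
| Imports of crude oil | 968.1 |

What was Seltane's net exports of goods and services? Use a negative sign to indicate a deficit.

-3261.7

Goods: -968.1 - 594.8 - 1286.9 = -2849.8
Services: -150.9 - 39.3 - 128.5 + 88.9 - 182.1 = -411.9
Trade balance = -2849.8 + (-411.9) = -3261.7
(Excluded from the trade balance — capital account: debt forgiveness received from foreign official creditors 86.7; financial account: increase in resident deposits held at foreign banks 217.9, sale of domestic government bonds to non-residents 201.0, foreign purchases of equities on the domestic stock exchange 210.4, purchases of foreign government bonds by domestic residents 297.9; secondary income: personal remittances received from nationals working abroad 180.4, pension payments received by residents from foreign governments 86.2, official development assistance provided to other countries 30.3; primary income: reinvested earnings on direct investment abroad 124.2, dividends paid to foreign shareholders of resident firms 87.0.)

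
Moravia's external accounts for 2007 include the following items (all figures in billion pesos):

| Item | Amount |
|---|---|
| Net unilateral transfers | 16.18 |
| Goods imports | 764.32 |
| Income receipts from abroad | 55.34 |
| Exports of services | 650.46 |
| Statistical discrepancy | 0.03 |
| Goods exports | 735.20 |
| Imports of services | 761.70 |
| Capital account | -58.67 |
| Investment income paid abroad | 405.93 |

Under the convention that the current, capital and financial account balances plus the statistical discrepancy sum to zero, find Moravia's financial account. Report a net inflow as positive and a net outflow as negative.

Goods balance = 735.20 - 764.32 = -29.12
Services balance = 650.46 - 761.70 = -111.24
Trade balance (goods + services) = -29.12 + (-111.24) = -140.36
Net primary income = 55.34 - 405.93 = -350.59
Net secondary income = 16.18
Current account = -140.36 + (-350.59) + 16.18 = -474.77
Financial account = -(-474.77 + (-58.67) + 0.03) = 533.41

533.41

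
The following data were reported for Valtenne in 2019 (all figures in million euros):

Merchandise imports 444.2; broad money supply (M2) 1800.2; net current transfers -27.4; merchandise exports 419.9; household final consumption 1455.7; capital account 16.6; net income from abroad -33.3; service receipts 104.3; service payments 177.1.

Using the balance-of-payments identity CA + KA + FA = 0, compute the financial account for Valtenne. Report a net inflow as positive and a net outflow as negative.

Goods balance = 419.9 - 444.2 = -24.3
Services balance = 104.3 - 177.1 = -72.8
Trade balance (goods + services) = -24.3 + (-72.8) = -97.1
Net primary income = -33.3
Net secondary income = -27.4
Current account = -97.1 + (-33.3) + (-27.4) = -157.8
Financial account = -(-157.8 + 16.6) = 141.2

141.2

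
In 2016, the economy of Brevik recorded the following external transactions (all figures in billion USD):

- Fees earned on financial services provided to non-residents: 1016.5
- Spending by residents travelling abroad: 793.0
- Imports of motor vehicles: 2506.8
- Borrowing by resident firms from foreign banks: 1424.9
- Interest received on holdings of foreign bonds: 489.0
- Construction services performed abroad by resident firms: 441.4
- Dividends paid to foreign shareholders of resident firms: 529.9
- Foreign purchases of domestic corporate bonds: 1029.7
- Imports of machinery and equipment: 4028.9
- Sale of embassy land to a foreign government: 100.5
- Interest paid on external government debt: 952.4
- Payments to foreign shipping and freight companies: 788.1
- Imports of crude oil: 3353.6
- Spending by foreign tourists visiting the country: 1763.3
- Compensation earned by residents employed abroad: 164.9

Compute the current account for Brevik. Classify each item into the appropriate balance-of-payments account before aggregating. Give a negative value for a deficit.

Goods: -2506.8 - 4028.9 - 3353.6 = -9889.3
Services: 1763.3 + 441.4 - 793.0 - 788.1 + 1016.5 = 1640.1
Primary income: 164.9 - 529.9 - 952.4 + 489.0 = -828.4
Current account = (-9889.3) + 1640.1 + (-828.4) = -9077.6
(Excluded from the current account — financial account: borrowing by resident firms from foreign banks 1424.9, foreign purchases of domestic corporate bonds 1029.7; capital account: sale of embassy land to a foreign government 100.5.)

-9077.6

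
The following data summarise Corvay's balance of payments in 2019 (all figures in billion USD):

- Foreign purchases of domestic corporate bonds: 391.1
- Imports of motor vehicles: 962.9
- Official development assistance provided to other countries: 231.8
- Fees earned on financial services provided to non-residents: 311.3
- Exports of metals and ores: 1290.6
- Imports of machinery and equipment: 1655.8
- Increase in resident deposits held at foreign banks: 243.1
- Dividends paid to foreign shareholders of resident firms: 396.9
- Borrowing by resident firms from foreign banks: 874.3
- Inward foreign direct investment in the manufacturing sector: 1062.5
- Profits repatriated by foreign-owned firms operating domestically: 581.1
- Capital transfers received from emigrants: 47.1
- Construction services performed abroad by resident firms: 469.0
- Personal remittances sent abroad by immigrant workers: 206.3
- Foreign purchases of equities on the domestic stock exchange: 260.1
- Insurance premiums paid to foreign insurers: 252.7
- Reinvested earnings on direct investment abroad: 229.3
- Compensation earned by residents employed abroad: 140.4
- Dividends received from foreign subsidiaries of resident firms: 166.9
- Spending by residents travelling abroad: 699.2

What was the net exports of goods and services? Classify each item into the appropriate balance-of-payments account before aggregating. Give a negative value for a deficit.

-1499.7

Goods: -962.9 - 1655.8 + 1290.6 = -1328.1
Services: -699.2 + 469.0 - 252.7 + 311.3 = -171.6
Trade balance = -1328.1 + (-171.6) = -1499.7
(Excluded from the trade balance — financial account: foreign purchases of domestic corporate bonds 391.1, increase in resident deposits held at foreign banks 243.1, borrowing by resident firms from foreign banks 874.3, inward foreign direct investment in the manufacturing sector 1062.5, foreign purchases of equities on the domestic stock exchange 260.1; secondary income: official development assistance provided to other countries 231.8, personal remittances sent abroad by immigrant workers 206.3; primary income: dividends paid to foreign shareholders of resident firms 396.9, profits repatriated by foreign-owned firms operating domestically 581.1, reinvested earnings on direct investment abroad 229.3, compensation earned by residents employed abroad 140.4, dividends received from foreign subsidiaries of resident firms 166.9; capital account: capital transfers received from emigrants 47.1.)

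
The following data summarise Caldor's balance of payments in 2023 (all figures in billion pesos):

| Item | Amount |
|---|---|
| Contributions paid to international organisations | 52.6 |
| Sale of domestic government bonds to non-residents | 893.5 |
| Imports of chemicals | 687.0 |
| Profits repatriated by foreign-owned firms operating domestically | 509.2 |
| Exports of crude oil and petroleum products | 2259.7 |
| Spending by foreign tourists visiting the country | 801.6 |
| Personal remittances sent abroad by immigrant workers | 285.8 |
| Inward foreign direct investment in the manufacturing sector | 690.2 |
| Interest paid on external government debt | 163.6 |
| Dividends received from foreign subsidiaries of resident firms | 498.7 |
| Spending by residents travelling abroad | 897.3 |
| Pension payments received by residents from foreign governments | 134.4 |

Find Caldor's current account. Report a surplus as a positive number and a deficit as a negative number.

Goods: 2259.7 - 687.0 = 1572.7
Services: 801.6 - 897.3 = -95.7
Primary income: -509.2 - 163.6 + 498.7 = -174.1
Secondary income: 134.4 - 52.6 - 285.8 = -204.0
Current account = 1572.7 + (-95.7) + (-174.1) + (-204.0) = 1098.9
(Excluded from the current account — financial account: sale of domestic government bonds to non-residents 893.5, inward foreign direct investment in the manufacturing sector 690.2.)

1098.9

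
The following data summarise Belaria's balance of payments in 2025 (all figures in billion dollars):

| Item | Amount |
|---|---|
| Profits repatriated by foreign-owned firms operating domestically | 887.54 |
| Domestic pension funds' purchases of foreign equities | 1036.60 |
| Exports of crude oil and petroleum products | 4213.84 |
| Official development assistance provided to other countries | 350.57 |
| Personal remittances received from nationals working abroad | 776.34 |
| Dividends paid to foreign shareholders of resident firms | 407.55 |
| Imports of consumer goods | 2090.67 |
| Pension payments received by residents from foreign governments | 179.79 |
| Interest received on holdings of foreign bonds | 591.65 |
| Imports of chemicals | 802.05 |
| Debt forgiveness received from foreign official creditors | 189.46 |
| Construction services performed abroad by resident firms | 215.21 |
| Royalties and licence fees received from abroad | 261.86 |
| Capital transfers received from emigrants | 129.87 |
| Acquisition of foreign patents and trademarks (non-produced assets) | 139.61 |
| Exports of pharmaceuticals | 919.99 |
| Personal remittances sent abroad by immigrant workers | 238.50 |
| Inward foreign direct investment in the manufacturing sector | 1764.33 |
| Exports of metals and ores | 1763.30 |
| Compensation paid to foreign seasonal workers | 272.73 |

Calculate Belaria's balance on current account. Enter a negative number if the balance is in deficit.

Goods: -2090.67 - 802.05 + 4213.84 + 919.99 + 1763.30 = 4004.41
Services: 261.86 + 215.21 = 477.07
Primary income: -407.55 - 272.73 - 887.54 + 591.65 = -976.17
Secondary income: -350.57 + 776.34 + 179.79 - 238.50 = 367.06
Current account = 4004.41 + 477.07 + (-976.17) + 367.06 = 3872.37
(Excluded from the current account — financial account: domestic pension funds' purchases of foreign equities 1036.60, inward foreign direct investment in the manufacturing sector 1764.33; capital account: debt forgiveness received from foreign official creditors 189.46, capital transfers received from emigrants 129.87, acquisition of foreign patents and trademarks (non-produced assets) 139.61.)

3872.37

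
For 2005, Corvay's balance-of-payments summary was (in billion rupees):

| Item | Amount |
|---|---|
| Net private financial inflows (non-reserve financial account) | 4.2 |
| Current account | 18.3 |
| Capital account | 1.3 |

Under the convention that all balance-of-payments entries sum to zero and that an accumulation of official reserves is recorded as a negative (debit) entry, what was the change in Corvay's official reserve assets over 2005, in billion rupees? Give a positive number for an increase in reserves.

Official reserve transactions balance = -(18.3 + 1.3 + 4.2) = -23.8
An accumulation of reserves is recorded as a debit (negative entry), so the change in the stock of reserves is the negative of that balance.
Change in official reserves = -(-23.8) = 23.8

23.8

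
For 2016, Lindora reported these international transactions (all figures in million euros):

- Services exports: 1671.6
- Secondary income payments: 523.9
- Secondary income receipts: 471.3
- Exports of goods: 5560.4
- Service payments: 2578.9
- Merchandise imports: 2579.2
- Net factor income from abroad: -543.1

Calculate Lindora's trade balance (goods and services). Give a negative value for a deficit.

2073.9

Goods balance = 5560.4 - 2579.2 = 2981.2
Services balance = 1671.6 - 2578.9 = -907.3
Trade balance (goods + services) = 2981.2 + (-907.3) = 2073.9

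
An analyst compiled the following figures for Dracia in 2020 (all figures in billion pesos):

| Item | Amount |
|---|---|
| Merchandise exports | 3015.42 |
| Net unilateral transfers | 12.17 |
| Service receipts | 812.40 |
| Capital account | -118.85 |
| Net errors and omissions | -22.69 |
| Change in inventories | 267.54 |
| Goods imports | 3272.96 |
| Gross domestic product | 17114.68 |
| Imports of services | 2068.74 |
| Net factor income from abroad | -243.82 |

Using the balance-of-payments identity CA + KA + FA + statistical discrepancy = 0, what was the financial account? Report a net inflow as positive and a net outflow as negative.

1887.07

Goods balance = 3015.42 - 3272.96 = -257.54
Services balance = 812.40 - 2068.74 = -1256.34
Trade balance (goods + services) = -257.54 + (-1256.34) = -1513.88
Net primary income = -243.82
Net secondary income = 12.17
Current account = -1513.88 + (-243.82) + 12.17 = -1745.53
Financial account = -(-1745.53 + (-118.85) + (-22.69)) = 1887.07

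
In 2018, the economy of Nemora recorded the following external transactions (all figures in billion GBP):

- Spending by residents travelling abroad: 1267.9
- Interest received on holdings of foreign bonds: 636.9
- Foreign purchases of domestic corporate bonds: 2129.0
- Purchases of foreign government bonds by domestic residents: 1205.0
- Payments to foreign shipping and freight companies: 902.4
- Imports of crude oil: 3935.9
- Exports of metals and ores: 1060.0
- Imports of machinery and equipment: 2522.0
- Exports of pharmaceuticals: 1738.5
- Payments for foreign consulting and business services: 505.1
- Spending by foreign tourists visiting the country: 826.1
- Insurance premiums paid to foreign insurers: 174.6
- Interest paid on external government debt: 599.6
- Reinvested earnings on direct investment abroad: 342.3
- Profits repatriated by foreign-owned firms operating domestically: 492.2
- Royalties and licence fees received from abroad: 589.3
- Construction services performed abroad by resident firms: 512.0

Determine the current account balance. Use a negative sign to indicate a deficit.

Goods: -2522.0 + 1738.5 - 3935.9 + 1060.0 = -3659.4
Services: -902.4 + 589.3 - 505.1 - 1267.9 + 512.0 + 826.1 - 174.6 = -922.6
Primary income: -492.2 + 636.9 + 342.3 - 599.6 = -112.6
Current account = (-3659.4) + (-922.6) + (-112.6) = -4694.6
(Excluded from the current account — financial account: foreign purchases of domestic corporate bonds 2129.0, purchases of foreign government bonds by domestic residents 1205.0.)

-4694.6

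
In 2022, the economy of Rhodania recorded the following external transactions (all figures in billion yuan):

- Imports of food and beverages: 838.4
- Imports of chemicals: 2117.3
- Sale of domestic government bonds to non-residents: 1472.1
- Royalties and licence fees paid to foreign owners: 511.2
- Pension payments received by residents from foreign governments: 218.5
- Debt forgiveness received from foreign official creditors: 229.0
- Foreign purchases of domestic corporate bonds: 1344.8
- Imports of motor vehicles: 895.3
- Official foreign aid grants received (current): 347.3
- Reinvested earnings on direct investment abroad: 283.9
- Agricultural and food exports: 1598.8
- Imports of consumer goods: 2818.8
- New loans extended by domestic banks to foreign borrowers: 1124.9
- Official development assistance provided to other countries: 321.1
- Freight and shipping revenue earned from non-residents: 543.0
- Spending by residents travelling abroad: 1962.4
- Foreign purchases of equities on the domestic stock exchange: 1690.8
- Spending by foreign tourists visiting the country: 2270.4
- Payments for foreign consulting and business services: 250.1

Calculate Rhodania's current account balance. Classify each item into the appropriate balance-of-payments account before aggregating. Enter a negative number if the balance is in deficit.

Goods: -838.4 - 2818.8 + 1598.8 - 2117.3 - 895.3 = -5071.0
Services: -1962.4 + 2270.4 + 543.0 - 250.1 - 511.2 = 89.7
Primary income: 283.9
Secondary income: 218.5 - 321.1 + 347.3 = 244.7
Current account = (-5071.0) + 89.7 + 283.9 + 244.7 = -4452.7
(Excluded from the current account — financial account: sale of domestic government bonds to non-residents 1472.1, foreign purchases of domestic corporate bonds 1344.8, new loans extended by domestic banks to foreign borrowers 1124.9, foreign purchases of equities on the domestic stock exchange 1690.8; capital account: debt forgiveness received from foreign official creditors 229.0.)

-4452.7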